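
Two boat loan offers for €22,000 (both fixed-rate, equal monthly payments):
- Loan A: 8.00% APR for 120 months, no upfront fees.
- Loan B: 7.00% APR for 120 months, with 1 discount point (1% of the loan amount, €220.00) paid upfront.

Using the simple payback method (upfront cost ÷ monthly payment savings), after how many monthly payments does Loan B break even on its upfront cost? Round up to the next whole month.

20 months

Loan A: monthly rate = 8%/12 = 0.0066667; payment = 22,000 × 0.0066667 / (1 − (1+0.0066667)^−120) = €266.92.
Loan B: at 7.00% the monthly rate is 0.0058333, so the payment is 22,000 × 0.0058333 / (1 − 1.0058333^−120) = €255.44.
Monthly savings = €266.92 − €255.44 = €11.48.
Break-even = €220.00 / €11.48 = 19.16 → 20 months.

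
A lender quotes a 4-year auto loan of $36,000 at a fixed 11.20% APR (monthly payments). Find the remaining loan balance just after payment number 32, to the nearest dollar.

With monthly rate i = 11.2%/12 = 0.0093333, the balance after k of n payments is P · [(1+i)^n − (1+i)^k] / [(1+i)^n − 1].
(1+0.0093333)^48 = 1.56193002 and (1+0.0093333)^32 = 1.34619420, so the balance is 36,000 × (1.56193002 − 1.34619420) / (1.56193002 − 1) = $13,821.10.

$13,821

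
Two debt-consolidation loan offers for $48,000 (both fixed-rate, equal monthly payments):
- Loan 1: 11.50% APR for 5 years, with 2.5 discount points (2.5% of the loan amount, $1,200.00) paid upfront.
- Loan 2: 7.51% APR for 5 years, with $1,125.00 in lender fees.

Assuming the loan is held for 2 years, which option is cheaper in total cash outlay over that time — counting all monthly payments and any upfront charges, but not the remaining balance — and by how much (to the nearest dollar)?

Loan 2 by $2,321

Loan 1: at 11.50% the monthly rate is 0.0095833, so the payment is 48,000 × 0.0095833 / (1 − 1.0095833^−60) = $1,055.65.
Loan 2: at 7.51% the monthly rate is 0.0062583, so the payment is 48,000 × 0.0062583 / (1 − 1.0062583^−60) = $962.05.
Over 24 months: Loan 1 costs 24 × $1,055.65 + $1,200.00 = $26,535.60; Loan 2 costs 24 × $962.05 + $1,125.00 = $24,214.20.
Loan 2 is cheaper by $26,535.60 − $24,214.20 = $2,321.40.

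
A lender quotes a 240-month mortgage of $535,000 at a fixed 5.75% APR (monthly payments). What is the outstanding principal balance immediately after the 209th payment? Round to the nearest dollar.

$107,965

With monthly rate i = 5.75%/12 = 0.0047917, the balance after k of n payments is P · [(1+i)^n − (1+i)^k] / [(1+i)^n − 1].
(1+0.0047917)^240 = 3.14953103 and (1+0.0047917)^209 = 2.71574589, so the balance is 535,000 × (3.14953103 − 2.71574589) / (3.14953103 − 1) = $107,965.43.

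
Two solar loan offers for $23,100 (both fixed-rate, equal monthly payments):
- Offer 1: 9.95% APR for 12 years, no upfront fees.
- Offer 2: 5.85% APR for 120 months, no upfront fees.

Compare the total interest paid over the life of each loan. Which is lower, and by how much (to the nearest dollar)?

Offer 2 by $9,091

Offer 1: monthly rate = 9.95%/12 = 0.0082917; payment = 23,100 × 0.0082917 / (1 − (1+0.0082917)^−144) = $275.40.
Total interest on Offer 1 = 144 × $275.40 − $23,100 = $16,557.60.
Offer 2: at 5.85% the monthly rate is 0.0048750, so the payment is 23,100 × 0.0048750 / (1 − 1.0048750^−120) = $254.72.
Total interest on Offer 2 = 120 × $254.72 − $23,100 = $7,466.40.
Offer 2 is lower by $9,091.20.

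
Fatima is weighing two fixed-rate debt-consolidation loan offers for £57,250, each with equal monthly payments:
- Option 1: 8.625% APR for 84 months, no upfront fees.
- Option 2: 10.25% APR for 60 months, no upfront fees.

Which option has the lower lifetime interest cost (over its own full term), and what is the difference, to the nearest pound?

Option 2 by £3,053

Option 1: monthly rate = 8.625%/12 = 0.0071875; payment = 57,250 × 0.0071875 / (1 − (1+0.0071875)^−84) = £910.24.
Total interest on Option 1 = 84 × £910.24 − £57,250 = £19,210.16.
Option 2: at 10.25% the monthly rate is 0.0085417, so the payment is 57,250 × 0.0085417 / (1 − 1.0085417^−60) = £1,223.45.
Total interest on Option 2 = 60 × £1,223.45 − £57,250 = £16,157.00.
Option 2 is lower by £3,053.16.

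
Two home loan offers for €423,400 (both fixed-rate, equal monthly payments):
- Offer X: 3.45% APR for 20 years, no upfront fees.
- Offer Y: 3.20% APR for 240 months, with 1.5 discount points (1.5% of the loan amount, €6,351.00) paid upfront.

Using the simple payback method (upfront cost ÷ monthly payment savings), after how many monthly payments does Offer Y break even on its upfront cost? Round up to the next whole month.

Offer X: monthly rate = 3.45%/12 = 0.0028750; payment = 423,400 × 0.0028750 / (1 − (1+0.0028750)^−240) = €2,444.69.
Offer Y: monthly rate = 3.2%/12 = 0.0026667; payment = 423,400 × 0.0026667 / (1 − (1+0.0026667)^−240) = €2,390.78.
Monthly savings = €2,444.69 − €2,390.78 = €53.91.
Break-even = €6,351.00 / €53.91 = 117.81 → 118 months.

118 months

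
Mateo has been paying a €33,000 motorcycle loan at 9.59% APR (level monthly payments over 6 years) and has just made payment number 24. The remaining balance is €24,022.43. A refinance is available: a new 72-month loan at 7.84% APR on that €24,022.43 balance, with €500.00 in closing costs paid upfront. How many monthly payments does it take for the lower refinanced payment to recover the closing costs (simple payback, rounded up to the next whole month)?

3 months

Current payment = 33,000 × 9.59%/12 / (1 − (1+0.0079917)^−72) = €604.55.
Refinanced payment = 24,022.43 × 0.0065333 / (1 − (1+0.0065333)^−72) = €419.32.
Monthly savings = €604.55 − €419.32 = €185.23.
Break-even = €500.00 / €185.23 = 2.70 → 3 months.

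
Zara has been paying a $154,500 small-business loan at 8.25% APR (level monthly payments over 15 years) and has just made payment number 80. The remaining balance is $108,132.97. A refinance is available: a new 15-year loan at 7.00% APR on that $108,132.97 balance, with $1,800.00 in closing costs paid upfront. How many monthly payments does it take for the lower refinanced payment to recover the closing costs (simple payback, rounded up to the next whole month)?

4 months

Current payment = 154,500 × 8.25%/12 / (1 − (1+0.0068750)^−180) = $1,498.87.
Refinanced payment = 108,132.97 × 0.0058333 / (1 − (1+0.0058333)^−180) = $971.93.
Monthly savings = $1,498.87 − $971.93 = $526.94.
Break-even = $1,800.00 / $526.94 = 3.42 → 4 months.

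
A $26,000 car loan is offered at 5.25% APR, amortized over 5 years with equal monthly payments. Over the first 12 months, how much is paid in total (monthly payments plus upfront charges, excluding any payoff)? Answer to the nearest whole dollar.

At 5.25% the monthly rate is 0.0043750, so the payment is 26,000 × 0.0043750 / (1 − 1.0043750^−60) = $493.64.
Total outlay = 12 × $493.64 = $5,923.68.

$5,924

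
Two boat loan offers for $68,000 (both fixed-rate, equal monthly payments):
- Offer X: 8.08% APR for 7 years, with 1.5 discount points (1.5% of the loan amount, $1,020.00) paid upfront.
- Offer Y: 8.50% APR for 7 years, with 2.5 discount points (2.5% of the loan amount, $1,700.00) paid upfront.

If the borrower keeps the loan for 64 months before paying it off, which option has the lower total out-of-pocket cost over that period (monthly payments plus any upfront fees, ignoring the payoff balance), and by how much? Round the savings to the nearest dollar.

Offer X: at 8.08% the monthly rate is 0.0067333, so the payment is 68,000 × 0.0067333 / (1 − 1.0067333^−84) = $1,062.57.
Offer Y: monthly rate = 8.5%/12 = 0.0070833; payment = 68,000 × 0.0070833 / (1 − (1+0.0070833)^−84) = $1,076.88.
Over 64 months: Offer X costs 64 × $1,062.57 + $1,020.00 = $69,024.48; Offer Y costs 64 × $1,076.88 + $1,700.00 = $70,620.32.
Offer X is cheaper by $70,620.32 − $69,024.48 = $1,595.84.

Offer X by $1,596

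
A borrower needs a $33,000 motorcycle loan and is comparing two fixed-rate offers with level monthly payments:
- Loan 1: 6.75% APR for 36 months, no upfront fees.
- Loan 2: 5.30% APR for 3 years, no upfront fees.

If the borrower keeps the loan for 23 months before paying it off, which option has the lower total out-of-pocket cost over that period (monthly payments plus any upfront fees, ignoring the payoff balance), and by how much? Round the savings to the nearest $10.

Loan 1: at 6.75% the monthly rate is 0.0056250, so the payment is 33,000 × 0.0056250 / (1 − 1.0056250^−36) = $1,015.18.
Loan 2: monthly rate = 5.3%/12 = 0.0044167; payment = 33,000 × 0.0044167 / (1 − (1+0.0044167)^−36) = $993.49.
Over 23 months: Loan 1 costs 23 × $1,015.18 = $23,349.14; Loan 2 costs 23 × $993.49 = $22,850.27.
Loan 2 is cheaper by $23,349.14 − $22,850.27 = $498.87.

Loan 2 by $500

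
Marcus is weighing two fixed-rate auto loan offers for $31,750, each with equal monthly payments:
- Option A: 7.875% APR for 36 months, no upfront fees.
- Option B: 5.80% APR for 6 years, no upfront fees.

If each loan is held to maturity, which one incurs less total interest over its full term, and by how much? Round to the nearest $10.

Option A: monthly rate = 7.875%/12 = 0.0065625; payment = 31,750 × 0.0065625 / (1 − (1+0.0065625)^−36) = $993.10.
Total interest on Option A = 36 × $993.10 − $31,750 = $4,001.60.
Option B: at 5.80% the monthly rate is 0.0048333, so the payment is 31,750 × 0.0048333 / (1 − 1.0048333^−72) = $523.20.
Total interest on Option B = 72 × $523.20 − $31,750 = $5,920.40.
Option A is lower by $1,918.80.

Option A by $1,920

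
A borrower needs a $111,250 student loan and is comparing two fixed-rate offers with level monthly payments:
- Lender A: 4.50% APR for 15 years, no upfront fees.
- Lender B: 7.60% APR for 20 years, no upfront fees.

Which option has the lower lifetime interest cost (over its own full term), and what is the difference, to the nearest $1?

Lender A by $63,539

Lender A: at 4.50% the monthly rate is 0.0037500, so the payment is 111,250 × 0.0037500 / (1 − 1.0037500^−180) = $851.06.
Total interest on Lender A = 180 × $851.06 − $111,250 = $41,940.80.
Lender B: monthly rate = 7.6%/12 = 0.0063333; payment = 111,250 × 0.0063333 / (1 − (1+0.0063333)^−240) = $903.04.
Total interest on Lender B = 240 × $903.04 − $111,250 = $105,479.60.
Lender A is lower by $63,538.80.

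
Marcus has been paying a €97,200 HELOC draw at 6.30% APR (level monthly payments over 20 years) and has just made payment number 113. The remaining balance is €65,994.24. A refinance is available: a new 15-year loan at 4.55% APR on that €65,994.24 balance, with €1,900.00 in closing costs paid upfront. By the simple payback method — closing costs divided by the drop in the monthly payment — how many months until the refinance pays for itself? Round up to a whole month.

Current payment = 97,200 × 6.3%/12 / (1 − (1+0.0052500)^−240) = €713.30.
Refinanced payment = 65,994.24 × 0.0037917 / (1 − (1+0.0037917)^−180) = €506.54.
Monthly savings = €713.30 − €506.54 = €206.76.
Break-even = €1,900.00 / €206.76 = 9.19 → 10 months.

10 months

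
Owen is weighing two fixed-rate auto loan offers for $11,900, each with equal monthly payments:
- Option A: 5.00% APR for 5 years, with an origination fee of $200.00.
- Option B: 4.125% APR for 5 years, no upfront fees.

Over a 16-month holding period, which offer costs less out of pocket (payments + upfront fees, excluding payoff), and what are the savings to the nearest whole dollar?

Option B by $276

Option A: monthly rate = 5%/12 = 0.0041667; payment = 11,900 × 0.0041667 / (1 − (1+0.0041667)^−60) = $224.57.
Option B: at 4.125% the monthly rate is 0.0034375, so the payment is 11,900 × 0.0034375 / (1 − 1.0034375^−60) = $219.83.
Over 16 months: Option A costs 16 × $224.57 + $200.00 = $3,793.12; Option B costs 16 × $219.83 = $3,517.28.
Option B is cheaper by $3,793.12 − $3,517.28 = $275.84.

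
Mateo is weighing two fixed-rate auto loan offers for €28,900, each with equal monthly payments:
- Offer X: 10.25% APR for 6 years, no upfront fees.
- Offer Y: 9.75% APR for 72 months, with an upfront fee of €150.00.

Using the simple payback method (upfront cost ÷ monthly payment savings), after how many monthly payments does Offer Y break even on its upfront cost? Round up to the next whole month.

Offer X: monthly rate = 10.25%/12 = 0.0085417; payment = 28,900 × 0.0085417 / (1 − (1+0.0085417)^−72) = €539.05.
Offer Y: at 9.75% the monthly rate is 0.0081250, so the payment is 28,900 × 0.0081250 / (1 − 1.0081250^−72) = €531.76.
Monthly savings = €539.05 − €531.76 = €7.29.
Break-even = €150.00 / €7.29 = 20.58 → 21 months.

21 months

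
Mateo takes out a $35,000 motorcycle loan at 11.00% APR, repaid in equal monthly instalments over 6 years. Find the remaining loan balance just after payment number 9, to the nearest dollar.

With monthly rate i = 11%/12 = 0.0091667, the balance after k of n payments is P · [(1+i)^n − (1+i)^k] / [(1+i)^n − 1].
(1+0.0091667)^72 = 1.92898385 and (1+0.0091667)^9 = 1.08559060, so the balance is 35,000 × (1.92898385 − 1.08559060) / (1.92898385 − 1) = $31,775.33.

$31,775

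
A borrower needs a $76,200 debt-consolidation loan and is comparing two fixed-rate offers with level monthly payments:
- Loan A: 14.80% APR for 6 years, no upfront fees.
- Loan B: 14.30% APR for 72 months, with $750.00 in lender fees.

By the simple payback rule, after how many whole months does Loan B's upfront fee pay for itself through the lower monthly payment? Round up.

Loan A: at 14.80% the monthly rate is 0.0123333, so the payment is 76,200 × 0.0123333 / (1 − 1.0123333^−72) = $1,602.99.
Loan B: at 14.30% the monthly rate is 0.0119167, so the payment is 76,200 × 0.0119167 / (1 − 1.0119167^−72) = $1,582.42.
Monthly savings = $1,602.99 − $1,582.42 = $20.57.
Break-even = $750.00 / $20.57 = 36.46 → 37 months.

37 months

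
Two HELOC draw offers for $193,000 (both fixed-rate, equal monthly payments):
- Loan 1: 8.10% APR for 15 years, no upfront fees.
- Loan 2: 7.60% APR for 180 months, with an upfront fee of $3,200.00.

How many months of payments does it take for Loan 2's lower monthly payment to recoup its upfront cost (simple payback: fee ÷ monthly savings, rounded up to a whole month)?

Loan 1: at 8.10% the monthly rate is 0.0067500, so the payment is 193,000 × 0.0067500 / (1 − 1.0067500^−180) = $1,855.57.
Loan 2: at 7.60% the monthly rate is 0.0063333, so the payment is 193,000 × 0.0063333 / (1 − 1.0063333^−180) = $1,800.12.
Monthly savings = $1,855.57 − $1,800.12 = $55.45.
Break-even = $3,200.00 / $55.45 = 57.71 → 58 months.

58 months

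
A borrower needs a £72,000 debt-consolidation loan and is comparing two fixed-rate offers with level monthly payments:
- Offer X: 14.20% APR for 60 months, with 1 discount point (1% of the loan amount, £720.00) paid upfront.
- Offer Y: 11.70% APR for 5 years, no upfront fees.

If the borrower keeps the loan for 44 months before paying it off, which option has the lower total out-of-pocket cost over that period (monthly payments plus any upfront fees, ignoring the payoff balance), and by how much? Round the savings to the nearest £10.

Offer Y by £4,770

Offer X: monthly rate = 14.2%/12 = 0.0118333; payment = 72,000 × 0.0118333 / (1 − (1+0.0118333)^−60) = £1,682.79.
Offer Y: monthly rate = 11.7%/12 = 0.0097500; payment = 72,000 × 0.0097500 / (1 − (1+0.0097500)^−60) = £1,590.71.
Over 44 months: Offer X costs 44 × £1,682.79 + £720.00 = £74,762.76; Offer Y costs 44 × £1,590.71 = £69,991.24.
Offer Y is cheaper by £74,762.76 − £69,991.24 = £4,771.52.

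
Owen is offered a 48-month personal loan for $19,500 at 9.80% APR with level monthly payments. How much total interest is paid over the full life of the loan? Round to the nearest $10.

$4,150

Monthly rate = 9.8%/12 = 0.0081667; payment = 19,500 × 0.0081667 / (1 − (1+0.0081667)^−48) = $492.70.
Total paid = 48 × $492.70 = $23,649.60; interest = $23,649.60 − $19,500 = $4,149.60.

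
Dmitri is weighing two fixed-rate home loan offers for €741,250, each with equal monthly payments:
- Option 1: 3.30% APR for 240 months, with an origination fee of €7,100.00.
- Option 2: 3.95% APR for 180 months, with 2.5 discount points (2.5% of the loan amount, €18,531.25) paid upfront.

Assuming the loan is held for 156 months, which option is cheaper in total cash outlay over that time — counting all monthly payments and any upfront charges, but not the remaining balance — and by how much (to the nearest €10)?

Option 1 by €205,060

Option 1: monthly rate = 3.3%/12 = 0.0027500; payment = 741,250 × 0.0027500 / (1 − (1+0.0027500)^−240) = €4,223.16.
Option 2: at 3.95% the monthly rate is 0.0032917, so the payment is 741,250 × 0.0032917 / (1 − 1.0032917^−180) = €5,464.38.
Over 156 months: Option 1 costs 156 × €4,223.16 + €7,100.00 = €665,912.96; Option 2 costs 156 × €5,464.38 + €18,531.25 = €870,974.53.
Option 1 is cheaper by €870,974.53 − €665,912.96 = €205,061.57.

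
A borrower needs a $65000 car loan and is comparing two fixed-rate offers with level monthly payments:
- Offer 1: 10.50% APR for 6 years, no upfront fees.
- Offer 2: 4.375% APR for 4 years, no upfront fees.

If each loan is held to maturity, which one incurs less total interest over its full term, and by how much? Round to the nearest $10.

Offer 1: monthly rate = 10.5%/12 = 0.0087500; payment = 65,000 × 0.0087500 / (1 − (1+0.0087500)^−72) = $1,220.63.
Total interest on Offer 1 = 72 × $1,220.63 − $65,000 = $22,885.36.
Offer 2: monthly rate = 4.375%/12 = 0.0036458; payment = 65,000 × 0.0036458 / (1 − (1+0.0036458)^−48) = $1,478.57.
Total interest on Offer 2 = 48 × $1,478.57 − $65,000 = $5,971.36.
Offer 2 is lower by $16,914.00.

Offer 2 by $16,910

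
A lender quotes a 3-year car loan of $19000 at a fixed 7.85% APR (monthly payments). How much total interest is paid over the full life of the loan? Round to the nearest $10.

$2,390

At 7.85% the monthly rate is 0.0065417, so the payment is 19,000 × 0.0065417 / (1 − 1.0065417^−36) = $594.08.
Total paid = 36 × $594.08 = $21,386.88; interest = $21,386.88 − $19,000 = $2,386.88.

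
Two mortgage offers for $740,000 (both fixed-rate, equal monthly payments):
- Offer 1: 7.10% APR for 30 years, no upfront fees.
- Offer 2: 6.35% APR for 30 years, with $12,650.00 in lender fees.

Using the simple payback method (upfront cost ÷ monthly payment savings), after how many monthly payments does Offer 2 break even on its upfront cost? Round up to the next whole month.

35 months

Offer 1: at 7.10% the monthly rate is 0.0059167, so the payment is 740,000 × 0.0059167 / (1 − 1.0059167^−360) = $4,973.04.
Offer 2: monthly rate = 6.35%/12 = 0.0052917; payment = 740,000 × 0.0052917 / (1 − (1+0.0052917)^−360) = $4,604.54.
Monthly savings = $4,973.04 − $4,604.54 = $368.50.
Break-even = $12,650.00 / $368.50 = 34.33 → 35 months.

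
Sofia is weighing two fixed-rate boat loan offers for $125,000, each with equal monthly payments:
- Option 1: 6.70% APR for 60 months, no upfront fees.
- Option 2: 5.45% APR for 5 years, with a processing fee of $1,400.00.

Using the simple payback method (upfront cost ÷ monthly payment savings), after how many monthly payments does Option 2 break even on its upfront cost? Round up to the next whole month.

Option 1: at 6.70% the monthly rate is 0.0055833, so the payment is 125,000 × 0.0055833 / (1 − 1.0055833^−60) = $2,457.50.
Option 2: monthly rate = 5.45%/12 = 0.0045417; payment = 125,000 × 0.0045417 / (1 − (1+0.0045417)^−60) = $2,384.76.
Monthly savings = $2,457.50 − $2,384.76 = $72.74.
Break-even = $1,400.00 / $72.74 = 19.25 → 20 months.

20 months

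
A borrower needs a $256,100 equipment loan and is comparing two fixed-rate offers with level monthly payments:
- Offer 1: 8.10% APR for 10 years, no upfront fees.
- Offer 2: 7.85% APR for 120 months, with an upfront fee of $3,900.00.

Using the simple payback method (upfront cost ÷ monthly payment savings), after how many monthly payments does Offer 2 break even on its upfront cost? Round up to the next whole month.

Offer 1: monthly rate = 8.1%/12 = 0.0067500; payment = 256,100 × 0.0067500 / (1 − (1+0.0067500)^−120) = $3,120.75.
Offer 2: monthly rate = 7.85%/12 = 0.0065417; payment = 256,100 × 0.0065417 / (1 − (1+0.0065417)^−120) = $3,086.94.
Monthly savings = $3,120.75 − $3,086.94 = $33.81.
Break-even = $3,900.00 / $33.81 = 115.35 → 116 months.

116 months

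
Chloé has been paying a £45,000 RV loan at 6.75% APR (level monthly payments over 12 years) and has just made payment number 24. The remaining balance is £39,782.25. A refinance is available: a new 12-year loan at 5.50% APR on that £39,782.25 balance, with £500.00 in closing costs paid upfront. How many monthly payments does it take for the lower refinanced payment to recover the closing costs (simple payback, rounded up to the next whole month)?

7 months

Current payment = 45,000 × 6.75%/12 / (1 − (1+0.0056250)^−144) = £456.80.
Refinanced payment = 39,782.25 × 0.0045833 / (1 − (1+0.0045833)^−144) = £378.00.
Monthly savings = £456.80 − £378.00 = £78.80.
Break-even = £500.00 / £78.80 = 6.35 → 7 months.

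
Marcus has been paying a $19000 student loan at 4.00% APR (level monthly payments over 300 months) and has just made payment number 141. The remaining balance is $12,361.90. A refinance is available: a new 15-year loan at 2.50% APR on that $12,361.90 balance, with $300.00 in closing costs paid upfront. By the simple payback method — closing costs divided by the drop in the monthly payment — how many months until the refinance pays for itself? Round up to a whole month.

17 months

Current payment = 19,000 × 4%/12 / (1 − (1+0.0033333)^−300) = $100.29.
Refinanced payment = 12,361.90 × 0.0020833 / (1 − (1+0.0020833)^−180) = $82.43.
Monthly savings = $100.29 − $82.43 = $17.86.
Break-even = $300.00 / $17.86 = 16.80 → 17 months.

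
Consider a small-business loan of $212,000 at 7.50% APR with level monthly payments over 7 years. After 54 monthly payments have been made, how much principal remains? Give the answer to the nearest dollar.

With monthly rate i = 7.5%/12 = 0.0062500, the balance after k of n payments is P · [(1+i)^n − (1+i)^k] / [(1+i)^n − 1].
(1+0.0062500)^84 = 1.68769920 and (1+0.0062500)^54 = 1.39996843, so the balance is 212,000 × (1.68769920 − 1.39996843) / (1.68769920 − 1) = $88,700.01.

$88,700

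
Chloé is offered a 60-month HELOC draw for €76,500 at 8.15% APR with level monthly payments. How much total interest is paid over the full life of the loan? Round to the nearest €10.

At 8.15% the monthly rate is 0.0067917, so the payment is 76,500 × 0.0067917 / (1 − 1.0067917^−60) = €1,556.64.
Total paid = 60 × €1,556.64 = €93,398.40; interest = €93,398.40 − €76,500 = €16,898.40.

€16,900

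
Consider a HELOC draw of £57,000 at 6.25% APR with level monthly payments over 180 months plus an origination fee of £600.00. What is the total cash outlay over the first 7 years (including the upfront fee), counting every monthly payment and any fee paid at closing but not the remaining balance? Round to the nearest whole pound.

£41,653

At 6.25% the monthly rate is 0.0052083, so the payment is 57,000 × 0.0052083 / (1 − 1.0052083^−180) = £488.73.
Total outlay = 84 × £488.73 + £600.00 = £41,653.32.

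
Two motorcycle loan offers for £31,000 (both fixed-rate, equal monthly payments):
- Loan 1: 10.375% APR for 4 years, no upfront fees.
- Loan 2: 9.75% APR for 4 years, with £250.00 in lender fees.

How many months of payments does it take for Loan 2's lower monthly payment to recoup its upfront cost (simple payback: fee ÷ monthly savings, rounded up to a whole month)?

Loan 1: monthly rate = 10.375%/12 = 0.0086458; payment = 31,000 × 0.0086458 / (1 − (1+0.0086458)^−48) = £791.83.
Loan 2: at 9.75% the monthly rate is 0.0081250, so the payment is 31,000 × 0.0081250 / (1 − 1.0081250^−48) = £782.52.
Monthly savings = £791.83 − £782.52 = £9.31.
Break-even = £250.00 / £9.31 = 26.85 → 27 months.

27 months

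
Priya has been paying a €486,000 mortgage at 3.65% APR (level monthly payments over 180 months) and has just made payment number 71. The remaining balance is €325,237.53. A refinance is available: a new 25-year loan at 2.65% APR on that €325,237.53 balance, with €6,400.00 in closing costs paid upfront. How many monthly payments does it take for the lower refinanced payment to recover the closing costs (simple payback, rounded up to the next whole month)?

4 months

Current payment = 486,000 × 3.65%/12 / (1 − (1+0.0030417)^−180) = €3,510.24.
Refinanced payment = 325,237.53 × 0.0022083 / (1 − (1+0.0022083)^−300) = €1,483.76.
Monthly savings = €3,510.24 − €1,483.76 = €2,026.48.
Break-even = €6,400.00 / €2,026.48 = 3.16 → 4 months.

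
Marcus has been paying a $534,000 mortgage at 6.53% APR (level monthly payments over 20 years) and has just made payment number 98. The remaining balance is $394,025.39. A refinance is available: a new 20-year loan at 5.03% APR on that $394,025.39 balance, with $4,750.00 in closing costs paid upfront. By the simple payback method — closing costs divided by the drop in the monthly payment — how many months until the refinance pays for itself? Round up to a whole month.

Current payment = 534,000 × 6.53%/12 / (1 − (1+0.0054417)^−240) = $3,990.80.
Refinanced payment = 394,025.39 × 0.0041917 / (1 − (1+0.0041917)^−240) = $2,606.93.
Monthly savings = $3,990.80 − $2,606.93 = $1,383.87.
Break-even = $4,750.00 / $1,383.87 = 3.43 → 4 months.

4 months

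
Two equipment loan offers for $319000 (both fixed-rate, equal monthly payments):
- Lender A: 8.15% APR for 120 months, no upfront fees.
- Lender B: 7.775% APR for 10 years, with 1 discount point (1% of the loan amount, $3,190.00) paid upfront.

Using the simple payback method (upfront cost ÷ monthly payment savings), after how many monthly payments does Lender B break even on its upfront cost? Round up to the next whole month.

51 months

Lender A: at 8.15% the monthly rate is 0.0067917, so the payment is 319,000 × 0.0067917 / (1 − 1.0067917^−120) = $3,895.68.
Lender B: monthly rate = 7.775%/12 = 0.0064792; payment = 319,000 × 0.0064792 / (1 − (1+0.0064792)^−120) = $3,832.53.
Monthly savings = $3,895.68 − $3,832.53 = $63.15.
Break-even = $3,190.00 / $63.15 = 50.51 → 51 months.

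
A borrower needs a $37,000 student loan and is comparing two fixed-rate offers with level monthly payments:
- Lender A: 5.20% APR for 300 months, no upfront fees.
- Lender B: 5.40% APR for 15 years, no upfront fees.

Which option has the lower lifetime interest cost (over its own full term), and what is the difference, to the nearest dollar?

Lender A: monthly rate = 5.2%/12 = 0.0043333; payment = 37,000 × 0.0043333 / (1 − (1+0.0043333)^−300) = $220.63.
Total interest on Lender A = 300 × $220.63 − $37,000 = $29,189.00.
Lender B: at 5.40% the monthly rate is 0.0045000, so the payment is 37,000 × 0.0045000 / (1 − 1.0045000^−180) = $300.36.
Total interest on Lender B = 180 × $300.36 − $37,000 = $17,064.80.
Lender B is lower by $12,124.20.

Lender B by $12,124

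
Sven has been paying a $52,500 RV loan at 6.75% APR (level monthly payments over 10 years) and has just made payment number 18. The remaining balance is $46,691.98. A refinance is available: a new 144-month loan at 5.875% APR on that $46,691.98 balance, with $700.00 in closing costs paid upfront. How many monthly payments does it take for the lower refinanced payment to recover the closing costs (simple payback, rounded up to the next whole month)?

5 months

Current payment = 52,500 × 6.75%/12 / (1 − (1+0.0056250)^−120) = $602.83.
Refinanced payment = 46,691.98 × 0.0048958 / (1 − (1+0.0048958)^−144) = $452.63.
Monthly savings = $602.83 − $452.63 = $150.20.
Break-even = $700.00 / $150.20 = 4.66 → 5 months.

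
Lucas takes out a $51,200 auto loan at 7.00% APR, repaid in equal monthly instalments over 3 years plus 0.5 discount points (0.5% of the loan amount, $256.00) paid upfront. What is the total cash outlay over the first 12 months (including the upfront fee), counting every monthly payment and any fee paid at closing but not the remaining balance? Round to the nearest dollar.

At 7.00% the monthly rate is 0.0058333, so the payment is 51,200 × 0.0058333 / (1 − 1.0058333^−36) = $1,580.91.
Total outlay = 12 × $1,580.91 + $256.00 = $19,226.92.

$19,227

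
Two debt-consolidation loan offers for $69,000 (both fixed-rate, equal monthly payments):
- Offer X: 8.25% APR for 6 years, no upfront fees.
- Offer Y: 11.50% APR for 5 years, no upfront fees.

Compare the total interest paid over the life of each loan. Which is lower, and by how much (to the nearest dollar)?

Offer X: monthly rate = 8.25%/12 = 0.0068750; payment = 69,000 × 0.0068750 / (1 − (1+0.0068750)^−72) = $1,218.23.
Total interest on Offer X = 72 × $1,218.23 − $69,000 = $18,712.56.
Offer Y: at 11.50% the monthly rate is 0.0095833, so the payment is 69,000 × 0.0095833 / (1 − 1.0095833^−60) = $1,517.49.
Total interest on Offer Y = 60 × $1,517.49 − $69,000 = $22,049.40.
Offer X is lower by $3,336.84.

Offer X by $3,337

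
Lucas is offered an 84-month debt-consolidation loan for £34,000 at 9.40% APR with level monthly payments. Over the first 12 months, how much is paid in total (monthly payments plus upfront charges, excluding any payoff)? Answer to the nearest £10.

£6,650

Monthly rate = 9.4%/12 = 0.0078333; payment = 34,000 × 0.0078333 / (1 − (1+0.0078333)^−84) = £553.96.
Total outlay = 12 × £553.96 = £6,647.52.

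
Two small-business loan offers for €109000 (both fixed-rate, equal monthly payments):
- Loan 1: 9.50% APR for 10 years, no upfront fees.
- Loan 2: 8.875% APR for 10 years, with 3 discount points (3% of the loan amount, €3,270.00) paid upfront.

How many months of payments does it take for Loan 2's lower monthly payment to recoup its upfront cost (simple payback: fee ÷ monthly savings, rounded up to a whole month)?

89 months

Loan 1: at 9.50% the monthly rate is 0.0079167, so the payment is 109,000 × 0.0079167 / (1 − 1.0079167^−120) = €1,410.43.
Loan 2: at 8.875% the monthly rate is 0.0073958, so the payment is 109,000 × 0.0073958 / (1 − 1.0073958^−120) = €1,373.40.
Monthly savings = €1,410.43 − €1,373.40 = €37.03.
Break-even = €3,270.00 / €37.03 = 88.31 → 89 months.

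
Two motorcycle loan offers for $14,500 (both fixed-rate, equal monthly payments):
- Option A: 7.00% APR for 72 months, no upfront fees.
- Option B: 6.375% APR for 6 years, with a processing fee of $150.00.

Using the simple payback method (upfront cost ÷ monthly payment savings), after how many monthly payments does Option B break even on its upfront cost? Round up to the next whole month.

35 months

Option A: at 7.00% the monthly rate is 0.0058333, so the payment is 14,500 × 0.0058333 / (1 − 1.0058333^−72) = $247.21.
Option B: at 6.375% the monthly rate is 0.0053125, so the payment is 14,500 × 0.0053125 / (1 − 1.0053125^−72) = $242.88.
Monthly savings = $247.21 − $242.88 = $4.33.
Break-even = $150.00 / $4.33 = 34.64 → 35 months.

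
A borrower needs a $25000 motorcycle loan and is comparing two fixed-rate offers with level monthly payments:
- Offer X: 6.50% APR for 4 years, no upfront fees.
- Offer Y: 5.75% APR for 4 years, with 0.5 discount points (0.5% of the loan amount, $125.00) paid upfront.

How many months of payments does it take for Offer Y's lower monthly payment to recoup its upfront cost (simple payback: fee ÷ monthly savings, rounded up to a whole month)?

Offer X: monthly rate = 6.5%/12 = 0.0054167; payment = 25,000 × 0.0054167 / (1 − (1+0.0054167)^−48) = $592.87.
Offer Y: at 5.75% the monthly rate is 0.0047917, so the payment is 25,000 × 0.0047917 / (1 − 1.0047917^−48) = $584.26.
Monthly savings = $592.87 − $584.26 = $8.61.
Break-even = $125.00 / $8.61 = 14.52 → 15 months.

15 months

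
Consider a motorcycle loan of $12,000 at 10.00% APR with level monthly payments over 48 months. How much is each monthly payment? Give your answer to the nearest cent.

$304.35

At 10.00% the monthly rate is 0.0083333, so the payment is 12,000 × 0.0083333 / (1 − 1.0083333^−48) = $304.35.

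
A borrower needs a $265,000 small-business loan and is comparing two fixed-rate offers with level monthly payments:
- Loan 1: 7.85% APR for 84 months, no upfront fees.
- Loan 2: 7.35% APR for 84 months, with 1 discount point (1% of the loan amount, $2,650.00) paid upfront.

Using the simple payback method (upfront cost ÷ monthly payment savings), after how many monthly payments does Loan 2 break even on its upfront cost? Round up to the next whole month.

Loan 1: monthly rate = 7.85%/12 = 0.0065417; payment = 265,000 × 0.0065417 / (1 − (1+0.0065417)^−84) = $4,110.57.
Loan 2: monthly rate = 7.35%/12 = 0.0061250; payment = 265,000 × 0.0061250 / (1 − (1+0.0061250)^−84) = $4,045.05.
Monthly savings = $4,110.57 − $4,045.05 = $65.52.
Break-even = $2,650.00 / $65.52 = 40.45 → 41 months.

41 months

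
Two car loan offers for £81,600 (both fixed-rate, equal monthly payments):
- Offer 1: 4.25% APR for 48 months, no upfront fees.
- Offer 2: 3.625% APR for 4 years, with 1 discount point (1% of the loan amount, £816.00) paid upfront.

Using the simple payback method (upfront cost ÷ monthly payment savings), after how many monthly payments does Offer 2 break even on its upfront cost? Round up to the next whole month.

Offer 1: monthly rate = 4.25%/12 = 0.0035417; payment = 81,600 × 0.0035417 / (1 − (1+0.0035417)^−48) = £1,851.59.
Offer 2: at 3.625% the monthly rate is 0.0030208, so the payment is 81,600 × 0.0030208 / (1 − 1.0030208^−48) = £1,828.79.
Monthly savings = £1,851.59 − £1,828.79 = £22.80.
Break-even = £816.00 / £22.80 = 35.79 → 36 months.

36 months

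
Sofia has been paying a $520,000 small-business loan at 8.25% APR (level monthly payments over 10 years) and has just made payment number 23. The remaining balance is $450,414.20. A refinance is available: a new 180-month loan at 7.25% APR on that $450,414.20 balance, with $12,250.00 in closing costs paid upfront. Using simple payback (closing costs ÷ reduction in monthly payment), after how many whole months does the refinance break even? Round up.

6 months

Current payment = 520,000 × 8.25%/12 / (1 − (1+0.0068750)^−120) = $6,377.94.
Refinanced payment = 450,414.20 × 0.0060417 / (1 − (1+0.0060417)^−180) = $4,111.66.
Monthly savings = $6,377.94 − $4,111.66 = $2,266.28.
Break-even = $12,250.00 / $2,266.28 = 5.41 → 6 months.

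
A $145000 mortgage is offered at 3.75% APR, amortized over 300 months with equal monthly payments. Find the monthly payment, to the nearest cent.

$745.49

Monthly rate = 3.75%/12 = 0.0031250; payment = 145,000 × 0.0031250 / (1 − (1+0.0031250)^−300) = $745.49.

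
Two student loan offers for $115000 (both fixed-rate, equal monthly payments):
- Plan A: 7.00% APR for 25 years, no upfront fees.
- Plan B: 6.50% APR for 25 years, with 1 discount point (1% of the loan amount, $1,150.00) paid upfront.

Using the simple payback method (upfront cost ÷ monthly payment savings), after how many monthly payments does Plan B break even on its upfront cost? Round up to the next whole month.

32 months

Plan A: monthly rate = 7%/12 = 0.0058333; payment = 115,000 × 0.0058333 / (1 − (1+0.0058333)^−300) = $812.80.
Plan B: monthly rate = 6.5%/12 = 0.0054167; payment = 115,000 × 0.0054167 / (1 − (1+0.0054167)^−300) = $776.49.
Monthly savings = $812.80 − $776.49 = $36.31.
Break-even = $1,150.00 / $36.31 = 31.67 → 32 months.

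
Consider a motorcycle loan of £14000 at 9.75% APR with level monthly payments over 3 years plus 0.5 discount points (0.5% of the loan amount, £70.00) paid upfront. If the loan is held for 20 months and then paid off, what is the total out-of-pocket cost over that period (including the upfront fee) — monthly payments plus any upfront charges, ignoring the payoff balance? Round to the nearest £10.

Monthly rate = 9.75%/12 = 0.0081250; payment = 14,000 × 0.0081250 / (1 − (1+0.0081250)^−36) = £450.10.
Total outlay = 20 × £450.10 + £70.00 = £9,072.00.

£9,070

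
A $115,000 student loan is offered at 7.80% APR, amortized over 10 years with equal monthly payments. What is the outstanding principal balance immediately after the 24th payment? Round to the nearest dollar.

With monthly rate i = 7.8%/12 = 0.0065000, the balance after k of n payments is P · [(1+i)^n − (1+i)^k] / [(1+i)^n − 1].
(1+0.0065000)^120 = 2.17597302 and (1+0.0065000)^24 = 1.16823631, so the balance is 115,000 × (2.17597302 − 1.16823631) / (2.17597302 − 1) = $98,547.94.

$98,548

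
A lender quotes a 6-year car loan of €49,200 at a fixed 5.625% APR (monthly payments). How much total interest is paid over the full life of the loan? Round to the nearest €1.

At 5.625% the monthly rate is 0.0046875, so the payment is 49,200 × 0.0046875 / (1 − 1.0046875^−72) = €806.71.
Total paid = 72 × €806.71 = €58,083.12; interest = €58,083.12 − €49,200 = €8,883.12.

€8,883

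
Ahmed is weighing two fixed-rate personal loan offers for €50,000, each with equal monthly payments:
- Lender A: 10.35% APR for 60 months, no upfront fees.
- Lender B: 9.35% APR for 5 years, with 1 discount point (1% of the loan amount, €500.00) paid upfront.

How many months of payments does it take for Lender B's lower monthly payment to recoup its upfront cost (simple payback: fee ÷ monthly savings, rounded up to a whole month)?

Lender A: monthly rate = 10.35%/12 = 0.0086250; payment = 50,000 × 0.0086250 / (1 − (1+0.0086250)^−60) = €1,070.98.
Lender B: at 9.35% the monthly rate is 0.0077917, so the payment is 50,000 × 0.0077917 / (1 − 1.0077917^−60) = €1,046.43.
Monthly savings = €1,070.98 − €1,046.43 = €24.55.
Break-even = €500.00 / €24.55 = 20.37 → 21 months.

21 months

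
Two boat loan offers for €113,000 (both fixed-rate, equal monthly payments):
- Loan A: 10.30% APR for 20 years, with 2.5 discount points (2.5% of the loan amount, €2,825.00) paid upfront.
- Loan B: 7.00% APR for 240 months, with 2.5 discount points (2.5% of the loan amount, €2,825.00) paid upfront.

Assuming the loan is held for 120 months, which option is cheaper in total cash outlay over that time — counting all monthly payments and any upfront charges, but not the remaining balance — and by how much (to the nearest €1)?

Loan B by €28,433

Loan A: at 10.30% the monthly rate is 0.0085833, so the payment is 113,000 × 0.0085833 / (1 − 1.0085833^−240) = €1,113.03.
Loan B: monthly rate = 7%/12 = 0.0058333; payment = 113,000 × 0.0058333 / (1 − (1+0.0058333)^−240) = €876.09.
Over 120 months: Loan A costs 120 × €1,113.03 + €2,825.00 = €136,388.60; Loan B costs 120 × €876.09 + €2,825.00 = €107,955.80.
Loan B is cheaper by €136,388.60 − €107,955.80 = €28,432.80.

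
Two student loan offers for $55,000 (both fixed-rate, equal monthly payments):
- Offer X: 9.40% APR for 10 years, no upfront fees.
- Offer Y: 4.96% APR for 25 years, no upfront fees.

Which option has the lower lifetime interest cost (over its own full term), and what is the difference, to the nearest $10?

Offer X by $11,030

Offer X: at 9.40% the monthly rate is 0.0078333, so the payment is 55,000 × 0.0078333 / (1 − 1.0078333^−120) = $708.68.
Total interest on Offer X = 120 × $708.68 − $55,000 = $30,041.60.
Offer Y: at 4.96% the monthly rate is 0.0041333, so the payment is 55,000 × 0.0041333 / (1 − 1.0041333^−300) = $320.24.
Total interest on Offer Y = 300 × $320.24 − $55,000 = $41,072.00.
Offer X is lower by $11,030.40.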